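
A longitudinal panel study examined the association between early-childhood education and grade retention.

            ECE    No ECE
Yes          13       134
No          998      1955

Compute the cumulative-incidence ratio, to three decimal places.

Reading the table with exposure as columns: a = 13 (ECE, case), b = 998 (ECE, non-case), c = 134 (No ECE, case), d = 1955.
Risk in exposed = 13/1011 = 0.01286; risk in unexposed = 134/2089 = 0.06415.
RR = 0.01286 / 0.06415 = 0.20046
The risk is 80% lower among the exposed than among the unexposed.

0.200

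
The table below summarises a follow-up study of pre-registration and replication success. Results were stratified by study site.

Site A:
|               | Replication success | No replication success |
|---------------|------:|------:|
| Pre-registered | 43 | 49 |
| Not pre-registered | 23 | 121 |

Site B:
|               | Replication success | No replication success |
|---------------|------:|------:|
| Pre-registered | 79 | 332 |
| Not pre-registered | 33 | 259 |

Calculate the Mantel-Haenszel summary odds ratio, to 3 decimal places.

OR_MH = Σ(aᵢdᵢ/nᵢ) / Σ(bᵢcᵢ/nᵢ), where nᵢ is the stratum total.
Stratum 1 (Site A): n = 236; a·d/n = 43·121/236 = 22.0466; b·c/n = 49·23/236 = 4.7754
Stratum 2 (Site B): n = 703; a·d/n = 79·259/703 = 29.1053; b·c/n = 332·33/703 = 15.5846
OR_MH = (22.0466 + 29.1053) / (4.7754 + 15.5846) = 51.1519 / 20.3601 = 2.51236

2.512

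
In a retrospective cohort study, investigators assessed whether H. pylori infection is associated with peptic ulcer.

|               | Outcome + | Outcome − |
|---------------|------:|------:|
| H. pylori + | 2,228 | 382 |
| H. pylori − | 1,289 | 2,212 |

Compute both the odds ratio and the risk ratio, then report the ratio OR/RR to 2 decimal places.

4.32

Cells: a = 2228, b = 382, c = 1289, d = 2212.
OR = (2228·2212)/(382·1289) = 4928336/492398 = 10.00885
Risk in exposed = 2228/2610 = 0.85364; risk in unexposed = 1289/3501 = 0.36818; RR = 2.31854
OR/RR = 10.00885 / 2.31854 = 4.31688
The outcome is not rare, so the OR lies further from 1 than the RR.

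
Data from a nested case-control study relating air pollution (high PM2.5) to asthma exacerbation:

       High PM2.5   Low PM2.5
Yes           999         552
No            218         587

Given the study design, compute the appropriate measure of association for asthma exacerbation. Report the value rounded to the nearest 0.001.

4.873

Reading the table with exposure as columns: a = 999 (High PM2.5, case), b = 218 (High PM2.5, non-case), c = 552 (Low PM2.5, case), d = 587.
This is a nested case-control study: participants were sampled on outcome status, so risks in the source population cannot be estimated directly — relative risk is not valid here. The odds ratio is the appropriate measure.
OR = (a·d)/(b·c) = (999 × 587) / (218 × 552) = 586413 / 120336 = 4.87313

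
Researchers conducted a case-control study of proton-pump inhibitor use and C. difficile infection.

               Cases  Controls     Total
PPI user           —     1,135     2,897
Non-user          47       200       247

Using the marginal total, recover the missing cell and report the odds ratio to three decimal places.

The missing cell is in the exposed row: 2897 − 1135 = 1762.
So a = 1762, b = 1135, c = 47, d = 200.
OR = (a·d)/(b·c) = (1762 × 200) / (1135 × 47) = 352400 / 53345 = 6.60605

6.606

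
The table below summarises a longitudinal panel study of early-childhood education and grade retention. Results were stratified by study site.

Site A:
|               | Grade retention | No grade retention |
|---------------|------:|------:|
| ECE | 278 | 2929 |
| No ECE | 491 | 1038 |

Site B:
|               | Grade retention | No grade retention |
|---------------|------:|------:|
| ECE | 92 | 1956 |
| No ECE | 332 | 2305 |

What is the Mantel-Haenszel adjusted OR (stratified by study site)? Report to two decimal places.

OR_MH = Σ(aᵢdᵢ/nᵢ) / Σ(bᵢcᵢ/nᵢ), where nᵢ is the stratum total.
Stratum 1 (Site A): n = 4736; a·d/n = 278·1038/4736 = 60.9299; b·c/n = 2929·491/4736 = 303.6611
Stratum 2 (Site B): n = 4685; a·d/n = 92·2305/4685 = 45.2636; b·c/n = 1956·332/4685 = 138.6109
OR_MH = (60.9299 + 45.2636) / (303.6611 + 138.6109) = 106.1935 / 442.2720 = 0.24011

0.24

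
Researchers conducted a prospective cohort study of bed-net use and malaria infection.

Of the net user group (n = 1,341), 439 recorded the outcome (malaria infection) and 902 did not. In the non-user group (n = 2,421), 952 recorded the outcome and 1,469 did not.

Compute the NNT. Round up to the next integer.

16

Risk in treated group = 439/1341 = 0.32737; risk in control = 952/2421 = 0.39323.
Absolute risk reduction = 0.39323 − 0.32737 = 0.06586
NNT = 1 / ARR = 1 / 0.06586 = 15.184 → round up → 16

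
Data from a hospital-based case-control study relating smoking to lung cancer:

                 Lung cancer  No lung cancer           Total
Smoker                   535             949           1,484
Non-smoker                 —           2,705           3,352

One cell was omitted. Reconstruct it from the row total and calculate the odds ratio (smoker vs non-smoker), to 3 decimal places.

2.357

The missing cell is in the unexposed row: 3352 − 2705 = 647.
So a = 535, b = 949, c = 647, d = 2705.
OR = (a·d)/(b·c) = (535 × 2705) / (949 × 647) = 1447175 / 614003 = 2.35695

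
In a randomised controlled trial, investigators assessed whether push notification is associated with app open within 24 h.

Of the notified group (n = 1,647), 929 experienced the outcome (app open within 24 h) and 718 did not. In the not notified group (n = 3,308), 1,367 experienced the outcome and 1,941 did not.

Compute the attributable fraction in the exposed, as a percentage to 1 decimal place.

From the description: a = 929, b = 718, c = 1367, d = 1941.
Risk in exposed = 929/1647 = 0.56406; risk in unexposed = 1367/3308 = 0.41324.
RR = 0.56406/0.41324 = 1.36496
AR% = (RR − 1)/RR × 100 = (1.36496 − 1)/1.36496 × 100 = 26.7376%

26.7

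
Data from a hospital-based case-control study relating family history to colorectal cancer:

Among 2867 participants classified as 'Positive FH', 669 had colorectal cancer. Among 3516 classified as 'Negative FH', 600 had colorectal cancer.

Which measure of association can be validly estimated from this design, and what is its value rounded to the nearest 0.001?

1.479

From the description: a = 669, b = 2198, c = 600, d = 2916.
This is a hospital-based case-control study: participants were sampled on outcome status, so risks in the source population cannot be estimated directly — relative risk is not valid here. The odds ratio is the appropriate measure.
OR = (a·d)/(b·c) = (669 × 2916) / (2198 × 600) = 1950804 / 1318800 = 1.47923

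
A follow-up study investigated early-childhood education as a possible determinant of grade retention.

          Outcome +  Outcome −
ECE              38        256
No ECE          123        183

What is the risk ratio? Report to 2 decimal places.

Cells: a = 38, b = 256, c = 123, d = 183.
Risk in exposed = 38/294 = 0.12925; risk in unexposed = 123/306 = 0.40196.
RR = 0.12925 / 0.40196 = 0.32155
The risk is 68% lower among the exposed than among the unexposed.

0.32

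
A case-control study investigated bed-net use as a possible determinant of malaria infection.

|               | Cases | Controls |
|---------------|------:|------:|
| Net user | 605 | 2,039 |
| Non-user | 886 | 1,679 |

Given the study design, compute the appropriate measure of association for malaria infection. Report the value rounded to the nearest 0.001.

0.562

Cells: a = 605, b = 2039, c = 886, d = 1679.
This is a case-control study: participants were sampled on outcome status, so risks in the source population cannot be estimated directly — relative risk is not valid here. The odds ratio is the appropriate measure.
OR = (a·d)/(b·c) = (605 × 1679) / (2039 × 886) = 1015795 / 1806554 = 0.56228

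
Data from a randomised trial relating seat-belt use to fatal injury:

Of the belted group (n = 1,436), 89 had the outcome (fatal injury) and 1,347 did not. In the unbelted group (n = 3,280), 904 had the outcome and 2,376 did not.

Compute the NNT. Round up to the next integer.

5

Risk in treated group = 89/1436 = 0.06198; risk in control = 904/3280 = 0.27561.
Absolute risk reduction = 0.27561 − 0.06198 = 0.21363
NNT = 1 / ARR = 1 / 0.21363 = 4.681 → round up → 5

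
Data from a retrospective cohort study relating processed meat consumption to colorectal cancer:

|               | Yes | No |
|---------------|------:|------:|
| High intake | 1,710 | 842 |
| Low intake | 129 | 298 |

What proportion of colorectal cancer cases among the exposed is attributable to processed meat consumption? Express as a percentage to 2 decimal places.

Cells: a = 1710, b = 842, c = 129, d = 298.
Risk in exposed = 1710/2552 = 0.67006; risk in unexposed = 129/427 = 0.30211.
RR = 0.67006/0.30211 = 2.21796
AR% = (RR − 1)/RR × 100 = (2.21796 − 1)/2.21796 × 100 = 54.9135%

54.91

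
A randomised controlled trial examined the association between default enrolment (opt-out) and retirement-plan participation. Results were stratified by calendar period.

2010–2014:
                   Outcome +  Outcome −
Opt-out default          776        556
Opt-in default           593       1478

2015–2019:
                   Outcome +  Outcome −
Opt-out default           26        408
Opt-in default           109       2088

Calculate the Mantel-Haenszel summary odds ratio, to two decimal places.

OR_MH = Σ(aᵢdᵢ/nᵢ) / Σ(bᵢcᵢ/nᵢ), where nᵢ is the stratum total.
Stratum 1 (2010–2014): n = 3403; a·d/n = 776·1478/3403 = 337.0344; b·c/n = 556·593/3403 = 96.8875
Stratum 2 (2015–2019): n = 2631; a·d/n = 26·2088/2631 = 20.6340; b·c/n = 408·109/2631 = 16.9031
OR_MH = (337.0344 + 20.6340) / (96.8875 + 16.9031) = 357.6684 / 113.7905 = 3.14322

3.14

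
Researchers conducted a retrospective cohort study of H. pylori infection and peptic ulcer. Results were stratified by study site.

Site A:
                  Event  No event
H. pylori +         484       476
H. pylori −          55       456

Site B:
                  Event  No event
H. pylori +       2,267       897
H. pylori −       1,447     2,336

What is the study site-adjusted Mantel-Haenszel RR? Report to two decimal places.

RR_MH = Σ(aᵢ·n₀ᵢ/nᵢ) / Σ(cᵢ·n₁ᵢ/nᵢ), with n₁ᵢ = aᵢ+bᵢ (exposed), n₀ᵢ = cᵢ+dᵢ (unexposed), nᵢ = n₁ᵢ+n₀ᵢ.
Stratum 1 (Site A): n₁ = 960, n₀ = 511, n = 1471; a·n₀/n = 484·511/1471 = 168.1332; c·n₁/n = 55·960/1471 = 35.8939
Stratum 2 (Site B): n₁ = 3164, n₀ = 3783, n = 6947; a·n₀/n = 2267·3783/6947 = 1234.4985; c·n₁/n = 1447·3164/6947 = 659.0338
RR_MH = (168.1332 + 1234.4985) / (35.8939 + 659.0338) = 1402.6317 / 694.9278 = 2.01838

2.02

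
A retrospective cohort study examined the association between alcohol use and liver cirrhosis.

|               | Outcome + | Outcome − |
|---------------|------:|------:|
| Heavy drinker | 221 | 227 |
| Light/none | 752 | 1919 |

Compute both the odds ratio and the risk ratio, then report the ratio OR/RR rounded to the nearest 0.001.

Cells: a = 221, b = 227, c = 752, d = 1919.
OR = (221·1919)/(227·752) = 424099/170704 = 2.48441
Risk in exposed = 221/448 = 0.49330; risk in unexposed = 752/2671 = 0.28154; RR = 1.75215
OR/RR = 2.48441 / 1.75215 = 1.41792
The outcome is not rare, so the OR lies further from 1 than the RR.

1.418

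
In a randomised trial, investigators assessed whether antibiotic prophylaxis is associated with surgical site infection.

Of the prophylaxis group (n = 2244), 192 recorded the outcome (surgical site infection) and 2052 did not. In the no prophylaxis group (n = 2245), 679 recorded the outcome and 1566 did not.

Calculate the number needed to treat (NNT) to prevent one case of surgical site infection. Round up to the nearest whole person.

Risk in treated group = 192/2244 = 0.08556; risk in control = 679/2245 = 0.30245.
Absolute risk reduction = 0.30245 − 0.08556 = 0.21689
NNT = 1 / ARR = 1 / 0.21689 = 4.611 → round up → 5

5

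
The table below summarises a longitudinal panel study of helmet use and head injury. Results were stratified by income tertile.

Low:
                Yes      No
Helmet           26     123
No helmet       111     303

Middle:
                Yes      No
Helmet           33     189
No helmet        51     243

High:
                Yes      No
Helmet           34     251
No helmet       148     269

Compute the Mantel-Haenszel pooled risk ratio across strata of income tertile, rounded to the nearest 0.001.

RR_MH = Σ(aᵢ·n₀ᵢ/nᵢ) / Σ(cᵢ·n₁ᵢ/nᵢ), with n₁ᵢ = aᵢ+bᵢ (exposed), n₀ᵢ = cᵢ+dᵢ (unexposed), nᵢ = n₁ᵢ+n₀ᵢ.
Stratum 1 (Low): n₁ = 149, n₀ = 414, n = 563; a·n₀/n = 26·414/563 = 19.1190; c·n₁/n = 111·149/563 = 29.3766
Stratum 2 (Middle): n₁ = 222, n₀ = 294, n = 516; a·n₀/n = 33·294/516 = 18.8023; c·n₁/n = 51·222/516 = 21.9419
Stratum 3 (High): n₁ = 285, n₀ = 417, n = 702; a·n₀/n = 34·417/702 = 20.1966; c·n₁/n = 148·285/702 = 60.0855
RR_MH = (19.1190 + 18.8023 + 20.1966) / (29.3766 + 21.9419 + 60.0855) = 58.1179 / 111.4039 = 0.52169

0.522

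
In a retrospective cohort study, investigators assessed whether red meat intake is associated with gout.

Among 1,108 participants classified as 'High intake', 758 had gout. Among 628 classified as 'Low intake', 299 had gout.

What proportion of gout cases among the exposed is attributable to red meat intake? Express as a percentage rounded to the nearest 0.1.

From the description: a = 758, b = 350, c = 299, d = 329.
Risk in exposed = 758/1108 = 0.68412; risk in unexposed = 299/628 = 0.47611.
RR = 0.68412/0.47611 = 1.43687
AR% = (RR − 1)/RR × 100 = (1.43687 − 1)/1.43687 × 100 = 30.4043%

30.4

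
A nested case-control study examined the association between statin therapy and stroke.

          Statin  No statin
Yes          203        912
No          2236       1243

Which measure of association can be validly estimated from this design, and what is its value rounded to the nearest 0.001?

Reading the table with exposure as columns: a = 203 (Statin, case), b = 2236 (Statin, non-case), c = 912 (No statin, case), d = 1243.
This is a nested case-control study: participants were sampled on outcome status, so risks in the source population cannot be estimated directly — relative risk is not valid here. The odds ratio is the appropriate measure.
OR = (a·d)/(b·c) = (203 × 1243) / (2236 × 912) = 252329 / 2039232 = 0.12374

0.124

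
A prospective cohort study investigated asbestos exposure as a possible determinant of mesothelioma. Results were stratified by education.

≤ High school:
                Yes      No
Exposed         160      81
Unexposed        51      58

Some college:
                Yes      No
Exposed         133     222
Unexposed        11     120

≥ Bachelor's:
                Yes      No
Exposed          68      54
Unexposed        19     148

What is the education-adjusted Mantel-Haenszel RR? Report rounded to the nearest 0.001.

RR_MH = Σ(aᵢ·n₀ᵢ/nᵢ) / Σ(cᵢ·n₁ᵢ/nᵢ), with n₁ᵢ = aᵢ+bᵢ (exposed), n₀ᵢ = cᵢ+dᵢ (unexposed), nᵢ = n₁ᵢ+n₀ᵢ.
Stratum 1 (≤ High school): n₁ = 241, n₀ = 109, n = 350; a·n₀/n = 160·109/350 = 49.8286; c·n₁/n = 51·241/350 = 35.1171
Stratum 2 (Some college): n₁ = 355, n₀ = 131, n = 486; a·n₀/n = 133·131/486 = 35.8498; c·n₁/n = 11·355/486 = 8.0350
Stratum 3 (≥ Bachelor's): n₁ = 122, n₀ = 167, n = 289; a·n₀/n = 68·167/289 = 39.2941; c·n₁/n = 19·122/289 = 8.0208
RR_MH = (49.8286 + 35.8498 + 39.2941) / (35.1171 + 8.0350 + 8.0208) = 124.9725 / 51.1729 = 2.44216

2.442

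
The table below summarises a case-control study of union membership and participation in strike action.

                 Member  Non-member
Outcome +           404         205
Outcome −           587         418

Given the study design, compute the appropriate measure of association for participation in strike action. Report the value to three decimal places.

1.403

Reading the table with exposure as columns: a = 404 (Member, case), b = 587 (Member, non-case), c = 205 (Non-member, case), d = 418.
This is a case-control study: participants were sampled on outcome status, so risks in the source population cannot be estimated directly — relative risk is not valid here. The odds ratio is the appropriate measure.
OR = (a·d)/(b·c) = (404 × 418) / (587 × 205) = 168872 / 120335 = 1.40335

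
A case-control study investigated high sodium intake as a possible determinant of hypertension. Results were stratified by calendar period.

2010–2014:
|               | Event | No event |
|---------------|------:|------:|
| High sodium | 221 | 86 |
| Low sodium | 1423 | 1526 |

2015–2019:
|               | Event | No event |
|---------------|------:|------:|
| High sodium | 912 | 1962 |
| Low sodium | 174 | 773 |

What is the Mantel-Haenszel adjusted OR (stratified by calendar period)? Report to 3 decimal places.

2.270

OR_MH = Σ(aᵢdᵢ/nᵢ) / Σ(bᵢcᵢ/nᵢ), where nᵢ is the stratum total.
Stratum 1 (2010–2014): n = 3256; a·d/n = 221·1526/3256 = 103.5768; b·c/n = 86·1423/3256 = 37.5854
Stratum 2 (2015–2019): n = 3821; a·d/n = 912·773/3821 = 184.5004; b·c/n = 1962·174/3821 = 89.3452
OR_MH = (103.5768 + 184.5004) / (37.5854 + 89.3452) = 288.0772 / 126.9306 = 2.26956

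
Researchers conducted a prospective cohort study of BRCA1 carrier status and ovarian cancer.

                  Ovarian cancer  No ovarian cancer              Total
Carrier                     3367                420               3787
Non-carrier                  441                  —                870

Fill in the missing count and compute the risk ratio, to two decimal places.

1.75

The missing cell is in the unexposed row: 870 − 441 = 429.
So a = 3367, b = 420, c = 441, d = 429.
RR = [a/(a+b)] / [c/(c+d)] = (3367/3787) / (441/870) = 0.88909/0.50690 = 1.75400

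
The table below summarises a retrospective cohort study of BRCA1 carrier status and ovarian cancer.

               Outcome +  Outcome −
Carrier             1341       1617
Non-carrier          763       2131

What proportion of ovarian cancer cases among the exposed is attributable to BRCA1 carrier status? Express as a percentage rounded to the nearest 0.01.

Cells: a = 1341, b = 1617, c = 763, d = 2131.
Risk in exposed = 1341/2958 = 0.45335; risk in unexposed = 763/2894 = 0.26365.
RR = 0.45335/0.26365 = 1.71951
AR% = (RR − 1)/RR × 100 = (1.71951 − 1)/1.71951 × 100 = 41.8439%

41.84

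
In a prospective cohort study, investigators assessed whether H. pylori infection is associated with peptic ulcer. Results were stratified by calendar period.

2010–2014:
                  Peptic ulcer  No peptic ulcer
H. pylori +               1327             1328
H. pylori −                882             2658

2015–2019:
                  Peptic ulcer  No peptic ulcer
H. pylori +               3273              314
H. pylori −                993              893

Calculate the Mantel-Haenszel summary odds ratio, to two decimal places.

OR_MH = Σ(aᵢdᵢ/nᵢ) / Σ(bᵢcᵢ/nᵢ), where nᵢ is the stratum total.
Stratum 1 (2010–2014): n = 6195; a·d/n = 1327·2658/6195 = 569.3569; b·c/n = 1328·882/6195 = 189.0712
Stratum 2 (2015–2019): n = 5473; a·d/n = 3273·893/5473 = 534.0378; b·c/n = 314·993/5473 = 56.9709
OR_MH = (569.3569 + 534.0378) / (189.0712 + 56.9709) = 1103.3947 / 246.0421 = 4.48458

4.48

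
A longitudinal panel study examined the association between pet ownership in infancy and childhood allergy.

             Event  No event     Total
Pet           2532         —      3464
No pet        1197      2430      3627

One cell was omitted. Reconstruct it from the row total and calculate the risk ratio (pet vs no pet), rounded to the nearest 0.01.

The missing cell is in the exposed row: 3464 − 2532 = 932.
So a = 2532, b = 932, c = 1197, d = 2430.
RR = [a/(a+b)] / [c/(c+d)] = (2532/3464) / (1197/3627) = 0.73095/0.33002 = 2.21482

2.21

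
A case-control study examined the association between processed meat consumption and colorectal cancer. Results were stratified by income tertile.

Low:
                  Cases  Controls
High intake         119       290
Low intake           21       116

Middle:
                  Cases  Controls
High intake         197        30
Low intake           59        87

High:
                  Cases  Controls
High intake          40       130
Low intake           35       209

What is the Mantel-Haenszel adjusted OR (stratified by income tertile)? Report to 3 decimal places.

3.400

OR_MH = Σ(aᵢdᵢ/nᵢ) / Σ(bᵢcᵢ/nᵢ), where nᵢ is the stratum total.
Stratum 1 (Low): n = 546; a·d/n = 119·116/546 = 25.2821; b·c/n = 290·21/546 = 11.1538
Stratum 2 (Middle): n = 373; a·d/n = 197·87/373 = 45.9491; b·c/n = 30·59/373 = 4.7453
Stratum 3 (High): n = 414; a·d/n = 40·209/414 = 20.1932; b·c/n = 130·35/414 = 10.9903
OR_MH = (25.2821 + 45.9491 + 20.1932) / (11.1538 + 4.7453 + 10.9903) = 91.4243 / 26.8895 = 3.40000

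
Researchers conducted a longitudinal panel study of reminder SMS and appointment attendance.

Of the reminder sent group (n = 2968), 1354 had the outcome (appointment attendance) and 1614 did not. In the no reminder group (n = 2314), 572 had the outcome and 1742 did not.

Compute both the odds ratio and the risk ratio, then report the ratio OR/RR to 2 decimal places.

From the description: a = 1354, b = 1614, c = 572, d = 1742.
OR = (1354·1742)/(1614·572) = 2358668/923208 = 2.55486
Risk in exposed = 1354/2968 = 0.45620; risk in unexposed = 572/2314 = 0.24719; RR = 1.84553
OR/RR = 2.55486 / 1.84553 = 1.38435
The outcome is not rare, so the OR lies further from 1 than the RR.

1.38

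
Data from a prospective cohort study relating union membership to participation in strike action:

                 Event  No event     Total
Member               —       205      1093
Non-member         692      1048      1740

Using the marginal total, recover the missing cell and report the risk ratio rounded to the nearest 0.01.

2.04

The missing cell is in the exposed row: 1093 − 205 = 888.
So a = 888, b = 205, c = 692, d = 1048.
RR = [a/(a+b)] / [c/(c+d)] = (888/1093) / (692/1740) = 0.81244/0.39770 = 2.04285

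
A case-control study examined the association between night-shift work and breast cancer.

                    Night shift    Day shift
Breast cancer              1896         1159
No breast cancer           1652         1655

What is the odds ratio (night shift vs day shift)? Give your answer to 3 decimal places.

Reading the table with exposure as columns: a = 1896 (Night shift, case), b = 1652 (Night shift, non-case), c = 1159 (Day shift, case), d = 1655.
OR = (a·d)/(b·c) = (1896 × 1655) / (1652 × 1159) = 3137880 / 1914668 = 1.63886
The odds of breast cancer are about 1.64 times as high in the night shift group.

1.639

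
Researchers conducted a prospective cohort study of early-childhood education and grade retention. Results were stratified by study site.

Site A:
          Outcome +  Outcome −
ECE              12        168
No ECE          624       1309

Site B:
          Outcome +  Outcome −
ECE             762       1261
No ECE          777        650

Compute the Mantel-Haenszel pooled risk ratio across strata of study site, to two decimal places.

RR_MH = Σ(aᵢ·n₀ᵢ/nᵢ) / Σ(cᵢ·n₁ᵢ/nᵢ), with n₁ᵢ = aᵢ+bᵢ (exposed), n₀ᵢ = cᵢ+dᵢ (unexposed), nᵢ = n₁ᵢ+n₀ᵢ.
Stratum 1 (Site A): n₁ = 180, n₀ = 1933, n = 2113; a·n₀/n = 12·1933/2113 = 10.9778; c·n₁/n = 624·180/2113 = 53.1566
Stratum 2 (Site B): n₁ = 2023, n₀ = 1427, n = 3450; a·n₀/n = 762·1427/3450 = 315.1809; c·n₁/n = 777·2023/3450 = 455.6148
RR_MH = (10.9778 + 315.1809) / (53.1566 + 455.6148) = 326.1586 / 508.7714 = 0.64107

0.64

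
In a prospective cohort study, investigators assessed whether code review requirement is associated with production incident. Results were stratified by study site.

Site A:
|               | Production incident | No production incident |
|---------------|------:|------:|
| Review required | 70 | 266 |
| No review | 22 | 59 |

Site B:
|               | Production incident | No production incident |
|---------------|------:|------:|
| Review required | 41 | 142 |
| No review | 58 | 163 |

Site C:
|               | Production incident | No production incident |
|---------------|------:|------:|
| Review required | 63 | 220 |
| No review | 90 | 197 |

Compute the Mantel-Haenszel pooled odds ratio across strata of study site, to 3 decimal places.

0.697

OR_MH = Σ(aᵢdᵢ/nᵢ) / Σ(bᵢcᵢ/nᵢ), where nᵢ is the stratum total.
Stratum 1 (Site A): n = 417; a·d/n = 70·59/417 = 9.9041; b·c/n = 266·22/417 = 14.0336
Stratum 2 (Site B): n = 404; a·d/n = 41·163/404 = 16.5421; b·c/n = 142·58/404 = 20.3861
Stratum 3 (Site C): n = 570; a·d/n = 63·197/570 = 21.7737; b·c/n = 220·90/570 = 34.7368
OR_MH = (9.9041 + 16.5421 + 21.7737) / (14.0336 + 20.3861 + 34.7368) = 48.2198 / 69.1566 = 0.69726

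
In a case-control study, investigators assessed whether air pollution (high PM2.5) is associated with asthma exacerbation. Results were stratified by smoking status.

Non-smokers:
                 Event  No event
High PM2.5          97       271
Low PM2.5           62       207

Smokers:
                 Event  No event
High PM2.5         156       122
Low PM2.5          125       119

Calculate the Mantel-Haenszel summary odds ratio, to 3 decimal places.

1.207

OR_MH = Σ(aᵢdᵢ/nᵢ) / Σ(bᵢcᵢ/nᵢ), where nᵢ is the stratum total.
Stratum 1 (Non-smokers): n = 637; a·d/n = 97·207/637 = 31.5212; b·c/n = 271·62/637 = 26.3768
Stratum 2 (Smokers): n = 522; a·d/n = 156·119/522 = 35.5632; b·c/n = 122·125/522 = 29.2146
OR_MH = (31.5212 + 35.5632) / (26.3768 + 29.2146) = 67.0844 / 55.5913 = 1.20674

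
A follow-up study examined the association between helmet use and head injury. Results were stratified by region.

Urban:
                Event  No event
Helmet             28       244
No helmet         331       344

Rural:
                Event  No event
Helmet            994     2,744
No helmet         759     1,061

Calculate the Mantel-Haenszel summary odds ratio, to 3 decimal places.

0.435

OR_MH = Σ(aᵢdᵢ/nᵢ) / Σ(bᵢcᵢ/nᵢ), where nᵢ is the stratum total.
Stratum 1 (Urban): n = 947; a·d/n = 28·344/947 = 10.1711; b·c/n = 244·331/947 = 85.2841
Stratum 2 (Rural): n = 5558; a·d/n = 994·1061/5558 = 189.7506; b·c/n = 2744·759/5558 = 374.7204
OR_MH = (10.1711 + 189.7506) / (85.2841 + 374.7204) = 199.9217 / 460.0045 = 0.43461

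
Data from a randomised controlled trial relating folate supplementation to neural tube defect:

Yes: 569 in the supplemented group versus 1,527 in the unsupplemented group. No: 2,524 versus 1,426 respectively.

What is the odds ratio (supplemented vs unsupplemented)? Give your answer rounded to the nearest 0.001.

0.211

From the description: a = 569, b = 2524, c = 1527, d = 1426.
OR = (a·d)/(b·c) = (569 × 1426) / (2524 × 1527) = 811394 / 3854148 = 0.21052
Exposure is associated with lower odds of neural tube defect (OR = 0.21 < 1).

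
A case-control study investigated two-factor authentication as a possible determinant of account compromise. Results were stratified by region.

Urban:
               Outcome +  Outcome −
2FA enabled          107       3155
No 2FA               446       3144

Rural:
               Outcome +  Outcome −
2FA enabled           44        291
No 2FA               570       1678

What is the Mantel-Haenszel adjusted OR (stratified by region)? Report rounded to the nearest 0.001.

OR_MH = Σ(aᵢdᵢ/nᵢ) / Σ(bᵢcᵢ/nᵢ), where nᵢ is the stratum total.
Stratum 1 (Urban): n = 6852; a·d/n = 107·3144/6852 = 49.0963; b·c/n = 3155·446/6852 = 205.3605
Stratum 2 (Rural): n = 2583; a·d/n = 44·1678/2583 = 28.5838; b·c/n = 291·570/2583 = 64.2160
OR_MH = (49.0963 + 28.5838) / (205.3605 + 64.2160) = 77.6801 / 269.5765 = 0.28816

0.288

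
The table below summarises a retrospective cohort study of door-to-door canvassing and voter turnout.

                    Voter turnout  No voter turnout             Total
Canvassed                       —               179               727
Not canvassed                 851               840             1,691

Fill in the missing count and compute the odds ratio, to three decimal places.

3.022

The missing cell is in the exposed row: 727 − 179 = 548.
So a = 548, b = 179, c = 851, d = 840.
OR = (a·d)/(b·c) = (548 × 840) / (179 × 851) = 460320 / 152329 = 3.02188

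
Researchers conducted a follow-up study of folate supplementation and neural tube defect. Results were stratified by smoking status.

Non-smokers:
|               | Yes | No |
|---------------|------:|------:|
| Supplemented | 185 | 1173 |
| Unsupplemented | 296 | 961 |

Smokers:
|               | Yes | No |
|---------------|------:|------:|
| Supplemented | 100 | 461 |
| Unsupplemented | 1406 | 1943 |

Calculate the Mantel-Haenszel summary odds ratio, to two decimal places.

OR_MH = Σ(aᵢdᵢ/nᵢ) / Σ(bᵢcᵢ/nᵢ), where nᵢ is the stratum total.
Stratum 1 (Non-smokers): n = 2615; a·d/n = 185·961/2615 = 67.9866; b·c/n = 1173·296/2615 = 132.7755
Stratum 2 (Smokers): n = 3910; a·d/n = 100·1943/3910 = 49.6931; b·c/n = 461·1406/3910 = 165.7714
OR_MH = (67.9866 + 49.6931) / (132.7755 + 165.7714) = 117.6797 / 298.5469 = 0.39417

0.39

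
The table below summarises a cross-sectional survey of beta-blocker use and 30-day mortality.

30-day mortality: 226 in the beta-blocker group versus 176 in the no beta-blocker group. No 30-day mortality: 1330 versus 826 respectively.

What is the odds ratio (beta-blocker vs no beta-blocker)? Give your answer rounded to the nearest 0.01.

From the description: a = 226, b = 1330, c = 176, d = 826.
OR = (a·d)/(b·c) = (226 × 826) / (1330 × 176) = 186676 / 234080 = 0.79749
Exposure is associated with lower odds of 30-day mortality (OR = 0.80 < 1).

0.80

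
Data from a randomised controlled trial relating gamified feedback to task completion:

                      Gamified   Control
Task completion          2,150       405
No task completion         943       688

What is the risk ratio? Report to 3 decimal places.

1.876

Reading the table with exposure as columns: a = 2150 (Gamified, case), b = 943 (Gamified, non-case), c = 405 (Control, case), d = 688.
Risk in exposed = 2150/3093 = 0.69512; risk in unexposed = 405/1093 = 0.37054.
RR = 0.69512 / 0.37054 = 1.87596
The risk among the exposed is 1.88 times that among the unexposed.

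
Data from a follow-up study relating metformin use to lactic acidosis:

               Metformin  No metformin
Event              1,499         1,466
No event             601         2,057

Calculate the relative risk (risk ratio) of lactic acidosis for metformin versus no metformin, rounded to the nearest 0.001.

Reading the table with exposure as columns: a = 1499 (Metformin, case), b = 601 (Metformin, non-case), c = 1466 (No metformin, case), d = 2057.
Risk in exposed = 1499/2100 = 0.71381; risk in unexposed = 1466/3523 = 0.41612.
RR = 0.71381 / 0.41612 = 1.71538
The risk among the exposed is 1.72 times that among the unexposed.

1.715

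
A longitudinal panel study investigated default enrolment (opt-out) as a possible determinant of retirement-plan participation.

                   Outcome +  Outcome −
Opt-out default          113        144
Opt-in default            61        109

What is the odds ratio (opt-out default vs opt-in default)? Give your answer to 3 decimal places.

1.402

Cells: a = 113, b = 144, c = 61, d = 109.
OR = (a·d)/(b·c) = (113 × 109) / (144 × 61) = 12317 / 8784 = 1.40221
The odds of retirement-plan participation are about 1.40 times as high in the opt-out default group.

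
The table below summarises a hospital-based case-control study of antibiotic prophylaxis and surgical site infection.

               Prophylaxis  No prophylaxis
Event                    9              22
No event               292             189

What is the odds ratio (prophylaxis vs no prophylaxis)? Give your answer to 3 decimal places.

0.265

Reading the table with exposure as columns: a = 9 (Prophylaxis, case), b = 292 (Prophylaxis, non-case), c = 22 (No prophylaxis, case), d = 189.
OR = (a·d)/(b·c) = (9 × 189) / (292 × 22) = 1701 / 6424 = 0.26479
Exposure is associated with lower odds of surgical site infection (OR = 0.26 < 1).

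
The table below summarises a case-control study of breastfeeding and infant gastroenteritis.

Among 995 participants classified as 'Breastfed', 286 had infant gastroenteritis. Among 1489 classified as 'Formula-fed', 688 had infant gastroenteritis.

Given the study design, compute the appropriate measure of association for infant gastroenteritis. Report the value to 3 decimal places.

0.470

From the description: a = 286, b = 709, c = 688, d = 801.
This is a case-control study: participants were sampled on outcome status, so risks in the source population cannot be estimated directly — relative risk is not valid here. The odds ratio is the appropriate measure.
OR = (a·d)/(b·c) = (286 × 801) / (709 × 688) = 229086 / 487792 = 0.46964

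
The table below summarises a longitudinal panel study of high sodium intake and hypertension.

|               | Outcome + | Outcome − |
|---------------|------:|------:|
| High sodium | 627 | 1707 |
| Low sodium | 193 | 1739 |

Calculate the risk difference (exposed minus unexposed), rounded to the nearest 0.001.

0.169

Cells: a = 627, b = 1707, c = 193, d = 1739.
Risk in exposed = 627/2334 = 0.268638; risk in unexposed = 193/1932 = 0.099896.
Risk difference = 0.268638 − 0.099896 = 0.168741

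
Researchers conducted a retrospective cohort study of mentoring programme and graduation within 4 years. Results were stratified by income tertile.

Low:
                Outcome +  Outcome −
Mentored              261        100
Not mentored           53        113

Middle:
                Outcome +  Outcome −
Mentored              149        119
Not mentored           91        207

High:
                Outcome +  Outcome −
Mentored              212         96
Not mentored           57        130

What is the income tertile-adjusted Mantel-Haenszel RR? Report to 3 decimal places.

2.096

RR_MH = Σ(aᵢ·n₀ᵢ/nᵢ) / Σ(cᵢ·n₁ᵢ/nᵢ), with n₁ᵢ = aᵢ+bᵢ (exposed), n₀ᵢ = cᵢ+dᵢ (unexposed), nᵢ = n₁ᵢ+n₀ᵢ.
Stratum 1 (Low): n₁ = 361, n₀ = 166, n = 527; a·n₀/n = 261·166/527 = 82.2125; c·n₁/n = 53·361/527 = 36.3055
Stratum 2 (Middle): n₁ = 268, n₀ = 298, n = 566; a·n₀/n = 149·298/566 = 78.4488; c·n₁/n = 91·268/566 = 43.0883
Stratum 3 (High): n₁ = 308, n₀ = 187, n = 495; a·n₀/n = 212·187/495 = 80.0889; c·n₁/n = 57·308/495 = 35.4667
RR_MH = (82.2125 + 78.4488 + 80.0889) / (36.3055 + 43.0883 + 35.4667) = 240.7502 / 114.8605 = 2.09602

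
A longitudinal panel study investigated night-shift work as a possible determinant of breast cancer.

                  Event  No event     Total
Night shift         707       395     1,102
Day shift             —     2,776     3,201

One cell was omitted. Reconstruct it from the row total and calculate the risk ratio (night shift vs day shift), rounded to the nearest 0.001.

The missing cell is in the unexposed row: 3201 − 2776 = 425.
So a = 707, b = 395, c = 425, d = 2776.
RR = [a/(a+b)] / [c/(c+d)] = (707/1102) / (425/3201) = 0.64156/0.13277 = 4.83208

4.832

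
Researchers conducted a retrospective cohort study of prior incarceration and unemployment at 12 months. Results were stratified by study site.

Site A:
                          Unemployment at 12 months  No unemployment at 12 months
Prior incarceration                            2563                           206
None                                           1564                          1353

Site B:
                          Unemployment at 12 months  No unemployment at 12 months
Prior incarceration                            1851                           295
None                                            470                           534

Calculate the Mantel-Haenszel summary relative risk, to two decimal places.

1.76

RR_MH = Σ(aᵢ·n₀ᵢ/nᵢ) / Σ(cᵢ·n₁ᵢ/nᵢ), with n₁ᵢ = aᵢ+bᵢ (exposed), n₀ᵢ = cᵢ+dᵢ (unexposed), nᵢ = n₁ᵢ+n₀ᵢ.
Stratum 1 (Site A): n₁ = 2769, n₀ = 2917, n = 5686; a·n₀/n = 2563·2917/5686 = 1314.8560; c·n₁/n = 1564·2769/5686 = 761.6454
Stratum 2 (Site B): n₁ = 2146, n₀ = 1004, n = 3150; a·n₀/n = 1851·1004/3150 = 589.9695; c·n₁/n = 470·2146/3150 = 320.1968
RR_MH = (1314.8560 + 589.9695) / (761.6454 + 320.1968) = 1904.8255 / 1081.8423 = 1.76072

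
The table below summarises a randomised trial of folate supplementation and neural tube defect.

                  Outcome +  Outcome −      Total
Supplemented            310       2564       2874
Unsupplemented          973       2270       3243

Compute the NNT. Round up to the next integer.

Risk in treated group = 310/2874 = 0.10786; risk in control = 973/3243 = 0.30003.
Absolute risk reduction = 0.30003 − 0.10786 = 0.19217
NNT = 1 / ARR = 1 / 0.19217 = 5.204 → round up → 6

6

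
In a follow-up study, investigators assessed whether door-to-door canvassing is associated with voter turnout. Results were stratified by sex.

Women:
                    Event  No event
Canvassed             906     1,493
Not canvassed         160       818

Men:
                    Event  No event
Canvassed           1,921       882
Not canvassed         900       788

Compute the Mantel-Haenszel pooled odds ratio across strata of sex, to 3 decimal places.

2.249

OR_MH = Σ(aᵢdᵢ/nᵢ) / Σ(bᵢcᵢ/nᵢ), where nᵢ is the stratum total.
Stratum 1 (Women): n = 3377; a·d/n = 906·818/3377 = 219.4575; b·c/n = 1493·160/3377 = 70.7373
Stratum 2 (Men): n = 4491; a·d/n = 1921·788/4491 = 337.0626; b·c/n = 882·900/4491 = 176.7535
OR_MH = (219.4575 + 337.0626) / (70.7373 + 176.7535) = 556.5201 / 247.4908 = 2.24865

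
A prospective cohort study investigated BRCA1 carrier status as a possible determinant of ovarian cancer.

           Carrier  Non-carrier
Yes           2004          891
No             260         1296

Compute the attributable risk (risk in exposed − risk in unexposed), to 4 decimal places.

Reading the table with exposure as columns: a = 2004 (Carrier, case), b = 260 (Carrier, non-case), c = 891 (Non-carrier, case), d = 1296.
Risk in exposed = 2004/2264 = 0.885159; risk in unexposed = 891/2187 = 0.407407.
Risk difference = 0.885159 − 0.407407 = 0.477752

0.4778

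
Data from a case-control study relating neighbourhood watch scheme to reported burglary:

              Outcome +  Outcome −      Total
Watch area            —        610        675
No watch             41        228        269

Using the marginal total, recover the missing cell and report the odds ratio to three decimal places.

The missing cell is in the exposed row: 675 − 610 = 65.
So a = 65, b = 610, c = 41, d = 228.
OR = (a·d)/(b·c) = (65 × 228) / (610 × 41) = 14820 / 25010 = 0.59256

0.593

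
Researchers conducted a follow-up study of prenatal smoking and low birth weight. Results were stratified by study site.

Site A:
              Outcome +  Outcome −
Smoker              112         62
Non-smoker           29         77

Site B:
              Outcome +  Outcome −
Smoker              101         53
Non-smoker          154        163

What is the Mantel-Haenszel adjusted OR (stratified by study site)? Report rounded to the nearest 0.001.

2.768

OR_MH = Σ(aᵢdᵢ/nᵢ) / Σ(bᵢcᵢ/nᵢ), where nᵢ is the stratum total.
Stratum 1 (Site A): n = 280; a·d/n = 112·77/280 = 30.8000; b·c/n = 62·29/280 = 6.4214
Stratum 2 (Site B): n = 471; a·d/n = 101·163/471 = 34.9533; b·c/n = 53·154/471 = 17.3291
OR_MH = (30.8000 + 34.9533) / (6.4214 + 17.3291) = 65.7533 / 23.7505 = 2.76850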